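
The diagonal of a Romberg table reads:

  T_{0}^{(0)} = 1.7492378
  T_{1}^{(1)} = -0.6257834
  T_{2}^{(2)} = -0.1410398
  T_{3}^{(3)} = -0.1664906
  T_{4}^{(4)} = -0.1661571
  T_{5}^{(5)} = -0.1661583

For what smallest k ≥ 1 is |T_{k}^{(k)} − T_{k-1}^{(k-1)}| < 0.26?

|T_{1}^{(1)} − T_{0}^{(0)}| = 2.3750212 ≥ 0.26
|T_{2}^{(2)} − T_{1}^{(1)}| = 0.4847436 ≥ 0.26
|T_{3}^{(3)} − T_{2}^{(2)}| = 0.0254508 < 0.26

k = 3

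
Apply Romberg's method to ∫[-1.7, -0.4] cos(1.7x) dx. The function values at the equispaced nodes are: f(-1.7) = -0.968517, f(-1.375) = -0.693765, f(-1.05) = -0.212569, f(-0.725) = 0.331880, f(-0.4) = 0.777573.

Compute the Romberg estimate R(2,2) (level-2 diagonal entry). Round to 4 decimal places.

R(0,0) (trapezoid, 1 panel, h=1.3000): -0.124114
R(1,0) (trapezoid, 2 panels, h=0.6500): -0.200227
R(2,0) (trapezoid, 4 panels, h=0.3250): -0.217726
R(1,1) = -0.200227 + (-0.200227 − (-0.124114))/3 = -0.225598
R(2,1) = -0.217726 + (-0.217726 − (-0.200227))/3 = -0.223559
R(2,2) = -0.223559 + (-0.223559 − (-0.225598))/15 = -0.223423

-0.2234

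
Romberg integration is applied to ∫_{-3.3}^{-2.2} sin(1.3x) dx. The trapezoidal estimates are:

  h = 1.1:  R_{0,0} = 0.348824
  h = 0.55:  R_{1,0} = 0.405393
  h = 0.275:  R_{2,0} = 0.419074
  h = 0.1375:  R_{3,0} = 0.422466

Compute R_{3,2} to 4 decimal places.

0.4236

Richardson extrapolation on the trapezoidal column (denominator 4−1=3):
R_{2,1} = (4·0.419074 − 0.405393) / 3 = 0.423634
R_{3,1} = (4·0.422466 − 0.419074) / 3 = 0.423597
R_{3,2} = 0.423597 + (0.423597 − 0.423634)/15 = 0.423595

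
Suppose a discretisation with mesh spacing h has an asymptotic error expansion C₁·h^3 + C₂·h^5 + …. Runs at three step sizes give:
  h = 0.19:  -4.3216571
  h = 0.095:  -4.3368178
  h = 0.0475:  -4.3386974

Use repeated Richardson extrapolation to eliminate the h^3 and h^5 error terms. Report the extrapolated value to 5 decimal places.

-4.33897

First eliminate the h^3 term (factor 2^3 = 8):
  B₁ = (8·(-4.3368178) − (-4.3216571))/7 = -4.3389836
  B₂ = (8·(-4.3386974) − (-4.3368178))/7 = -4.3389659
Then eliminate the h^5 term (factor 2^5 = 32):
  (32·(-4.3389659) − (-4.3389836))/31 = -4.3389653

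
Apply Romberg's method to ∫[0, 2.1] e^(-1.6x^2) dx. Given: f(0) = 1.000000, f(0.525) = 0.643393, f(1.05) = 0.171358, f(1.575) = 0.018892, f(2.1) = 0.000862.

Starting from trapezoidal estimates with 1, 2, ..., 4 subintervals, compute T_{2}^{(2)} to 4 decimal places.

T_{0}^{(0)} (trapezoid, 1 panel, h=2.1000): 1.050905
T_{1}^{(0)} (trapezoid, 2 panels, h=1.0500): 0.705378
T_{2}^{(0)} (trapezoid, 4 panels, h=0.5250): 0.700389
T_{1}^{(1)} = 0.705378 + (0.705378 − 1.050905)/3 = 0.590202
T_{2}^{(1)} = 0.700389 + (0.700389 − 0.705378)/3 = 0.698726
T_{2}^{(2)} = 0.698726 + (0.698726 − 0.590202)/15 = 0.705961

0.7060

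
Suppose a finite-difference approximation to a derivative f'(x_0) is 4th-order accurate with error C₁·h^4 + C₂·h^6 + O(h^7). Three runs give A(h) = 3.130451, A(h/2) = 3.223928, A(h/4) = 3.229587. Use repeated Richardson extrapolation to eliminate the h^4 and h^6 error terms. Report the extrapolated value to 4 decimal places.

3.2300

First eliminate the h^4 term (factor 2^4 = 16):
  B₁ = (16·3.223928 − 3.130451)/15 = 3.230160
  B₂ = (16·3.229587 − 3.223928)/15 = 3.229964
Then eliminate the h^6 term (factor 2^6 = 64):
  (64·3.229964 − 3.230160)/63 = 3.229961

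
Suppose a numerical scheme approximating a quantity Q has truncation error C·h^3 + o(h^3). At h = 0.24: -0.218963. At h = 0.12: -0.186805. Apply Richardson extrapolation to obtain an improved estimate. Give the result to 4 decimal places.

Extrapolated value = (8·A(h/2) − A(h)) / (8 − 1)
= (8·(-0.186805) − (-0.218963)) / 7
= -1.275477 / 7 = -0.182211

-0.1822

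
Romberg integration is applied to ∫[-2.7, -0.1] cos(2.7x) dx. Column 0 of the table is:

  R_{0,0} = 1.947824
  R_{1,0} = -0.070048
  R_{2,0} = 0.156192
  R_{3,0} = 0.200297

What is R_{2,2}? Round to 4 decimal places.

0.2966

Richardson extrapolation on the trapezoidal column (denominator 4−1=3):
R_{1,1} = -0.070048 + (-0.070048 − 1.947824)/3 = -0.742672
R_{2,1} = (4·0.156192 − (-0.070048)) / 3 = 0.231605
R_{2,2} = 0.231605 + (0.231605 − (-0.742672))/15 = 0.296557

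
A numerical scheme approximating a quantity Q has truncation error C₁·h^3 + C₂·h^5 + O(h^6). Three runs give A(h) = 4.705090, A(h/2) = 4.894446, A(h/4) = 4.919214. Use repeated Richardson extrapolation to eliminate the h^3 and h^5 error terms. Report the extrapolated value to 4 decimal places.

4.9228

First eliminate the h^3 term (factor 2^3 = 8):
  B₁ = (8·4.894446 − 4.705090)/7 = 4.921497
  B₂ = (8·4.919214 − 4.894446)/7 = 4.922752
Then eliminate the h^5 term (factor 2^5 = 32):
  (32·4.922752 − 4.921497)/31 = 4.922792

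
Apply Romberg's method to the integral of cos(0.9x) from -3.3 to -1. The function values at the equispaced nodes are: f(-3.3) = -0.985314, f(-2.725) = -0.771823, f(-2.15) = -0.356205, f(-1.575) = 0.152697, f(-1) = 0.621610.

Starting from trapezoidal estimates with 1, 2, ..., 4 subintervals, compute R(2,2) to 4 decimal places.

R(0,0) (trapezoid, 1 panel, h=2.3000): -0.418260
R(1,0) (trapezoid, 2 panels, h=1.1500): -0.618766
R(2,0) (trapezoid, 4 panels, h=0.5750): -0.665380
R(1,1) = -0.618766 + (-0.618766 − (-0.418260))/3 = -0.685601
R(2,1) = -0.665380 + (-0.665380 − (-0.618766))/3 = -0.680918
R(2,2) = -0.680918 + (-0.680918 − (-0.685601))/15 = -0.680606

-0.6806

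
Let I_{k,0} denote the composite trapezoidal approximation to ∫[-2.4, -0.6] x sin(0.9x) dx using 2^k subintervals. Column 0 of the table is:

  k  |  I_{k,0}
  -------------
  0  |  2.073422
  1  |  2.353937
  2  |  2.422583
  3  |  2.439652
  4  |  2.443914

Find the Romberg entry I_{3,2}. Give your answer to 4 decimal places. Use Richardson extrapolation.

2.4453

Richardson extrapolation on the trapezoidal column (denominator 4−1=3):
I_{2,1} = (4·2.422583 − 2.353937) / 3 = 2.445465
I_{3,1} = 2.439652 + (2.439652 − 2.422583)/3 = 2.445342
I_{3,2} = (16·2.445342 − 2.445465) / 15 = 2.445334
(Column j=1 coincides with Simpson's rule on the same nodes.)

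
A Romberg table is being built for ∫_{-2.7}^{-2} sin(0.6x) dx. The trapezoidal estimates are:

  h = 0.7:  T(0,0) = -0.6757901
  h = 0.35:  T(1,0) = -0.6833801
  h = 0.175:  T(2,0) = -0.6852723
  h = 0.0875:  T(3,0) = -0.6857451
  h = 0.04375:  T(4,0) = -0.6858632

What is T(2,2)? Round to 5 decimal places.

-0.68590

Richardson extrapolation on the trapezoidal column (denominator 4−1=3):
T(1,1) = -0.6833801 + (-0.6833801 − (-0.6757901))/3 = -0.6859101
T(2,1) = -0.6852723 + (-0.6852723 − (-0.6833801))/3 = -0.6859030
T(2,2) = (16·(-0.6859030) − (-0.6859101)) / 15 = -0.6859025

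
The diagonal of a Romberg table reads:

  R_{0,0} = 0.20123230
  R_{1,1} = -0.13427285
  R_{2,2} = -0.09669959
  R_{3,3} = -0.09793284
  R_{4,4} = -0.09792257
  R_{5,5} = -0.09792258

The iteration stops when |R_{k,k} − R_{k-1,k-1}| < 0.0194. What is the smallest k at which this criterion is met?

k = 3

|R_{1,1} − R_{0,0}| = 0.33550515 ≥ 0.0194
|R_{2,2} − R_{1,1}| = 0.03757326 ≥ 0.0194
|R_{3,3} − R_{2,2}| = 0.00123325 < 0.0194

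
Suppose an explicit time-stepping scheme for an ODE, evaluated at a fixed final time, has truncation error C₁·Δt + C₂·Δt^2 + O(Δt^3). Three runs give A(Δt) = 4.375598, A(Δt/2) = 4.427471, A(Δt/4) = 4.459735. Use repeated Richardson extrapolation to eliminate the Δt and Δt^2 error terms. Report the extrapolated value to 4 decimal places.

4.4962

First eliminate the Δt term (factor 2^1 = 2):
  B₁ = (2·4.427471 − 4.375598)/1 = 4.479344
  B₂ = (2·4.459735 − 4.427471)/1 = 4.491999
Then eliminate the Δt^2 term (factor 2^2 = 4):
  (4·4.491999 − 4.479344)/3 = 4.496217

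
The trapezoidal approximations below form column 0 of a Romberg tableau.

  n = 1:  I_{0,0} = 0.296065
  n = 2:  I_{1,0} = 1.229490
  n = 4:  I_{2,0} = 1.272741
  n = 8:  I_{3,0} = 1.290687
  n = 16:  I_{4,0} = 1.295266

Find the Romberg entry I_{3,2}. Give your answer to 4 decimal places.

1.2973

Richardson extrapolation on the trapezoidal column (denominator 4−1=3):
I_{2,1} = (4·1.272741 − 1.229490) / 3 = 1.287158
I_{3,1} = (4·1.290687 − 1.272741) / 3 = 1.296669
I_{3,2} = (16·1.296669 − 1.287158) / 15 = 1.297303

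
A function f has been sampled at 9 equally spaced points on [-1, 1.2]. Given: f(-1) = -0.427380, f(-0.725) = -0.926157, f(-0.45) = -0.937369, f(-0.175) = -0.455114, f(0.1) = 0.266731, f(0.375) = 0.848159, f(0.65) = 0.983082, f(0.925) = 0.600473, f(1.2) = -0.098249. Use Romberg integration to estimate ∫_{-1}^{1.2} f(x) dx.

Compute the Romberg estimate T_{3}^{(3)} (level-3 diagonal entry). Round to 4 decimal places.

T_{0}^{(0)} (trapezoid, 1 panel, h=2.2000): -0.578192
T_{1}^{(0)} (trapezoid, 2 panels, h=1.1000): 0.004308
T_{2}^{(0)} (trapezoid, 4 panels, h=0.5500): 0.027296
T_{3}^{(0)} (trapezoid, 8 panels, h=0.2750): 0.032172
T_{1}^{(1)} = 0.004308 + (0.004308 − (-0.578192))/3 = 0.198475
T_{2}^{(1)} = 0.027296 + (0.027296 − 0.004308)/3 = 0.034959
T_{3}^{(1)} = 0.032172 + (0.032172 − 0.027296)/3 = 0.033797
T_{2}^{(2)} = 0.034959 + (0.034959 − 0.198475)/15 = 0.024058
T_{3}^{(2)} = 0.033797 + (0.033797 − 0.034959)/15 = 0.033720
T_{3}^{(3)} = 0.033720 + (0.033720 − 0.024058)/63 = 0.033873

0.0339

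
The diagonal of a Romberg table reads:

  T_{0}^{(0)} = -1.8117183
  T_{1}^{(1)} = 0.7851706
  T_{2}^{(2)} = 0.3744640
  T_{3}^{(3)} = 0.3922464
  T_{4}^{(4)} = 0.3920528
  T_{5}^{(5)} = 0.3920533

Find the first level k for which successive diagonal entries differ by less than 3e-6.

k = 5

|T_{1}^{(1)} − T_{0}^{(0)}| = 2.5968889 ≥ 3e-6
|T_{2}^{(2)} − T_{1}^{(1)}| = 0.4107066 ≥ 3e-6
|T_{3}^{(3)} − T_{2}^{(2)}| = 0.0177824 ≥ 3e-6
|T_{4}^{(4)} − T_{3}^{(3)}| = 0.0001936 ≥ 3e-6
|T_{5}^{(5)} − T_{4}^{(4)}| = 0.0000005 < 3e-6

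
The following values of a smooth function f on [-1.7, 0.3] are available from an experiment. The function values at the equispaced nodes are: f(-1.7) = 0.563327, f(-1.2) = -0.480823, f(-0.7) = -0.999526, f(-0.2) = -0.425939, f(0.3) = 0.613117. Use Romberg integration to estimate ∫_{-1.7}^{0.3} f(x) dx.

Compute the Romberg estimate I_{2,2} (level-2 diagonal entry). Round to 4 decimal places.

-0.7283

I_{0,0} (trapezoid, 1 panel, h=2.0000): 1.176444
I_{1,0} (trapezoid, 2 panels, h=1.0000): -0.411304
I_{2,0} (trapezoid, 4 panels, h=0.5000): -0.659033
I_{1,1} = -0.411304 + (-0.411304 − 1.176444)/3 = -0.940553
I_{2,1} = -0.659033 + (-0.659033 − (-0.411304))/3 = -0.741609
I_{2,2} = -0.741609 + (-0.741609 − (-0.940553))/15 = -0.728346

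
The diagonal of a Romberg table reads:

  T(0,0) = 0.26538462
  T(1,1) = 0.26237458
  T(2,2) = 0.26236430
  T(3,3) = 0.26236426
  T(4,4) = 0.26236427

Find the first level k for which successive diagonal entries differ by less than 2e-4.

k = 2

|T(1,1) − T(0,0)| = 0.00301004 ≥ 2e-4
|T(2,2) − T(1,1)| = 0.00001028 < 2e-4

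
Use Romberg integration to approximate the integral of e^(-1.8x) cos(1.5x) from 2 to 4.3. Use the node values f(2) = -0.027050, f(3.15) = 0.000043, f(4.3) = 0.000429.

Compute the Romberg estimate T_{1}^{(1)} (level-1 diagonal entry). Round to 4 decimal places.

-0.0101

T_{0}^{(0)} (trapezoid, 1 panel, h=2.3000): -0.030614
T_{1}^{(0)} (trapezoid, 2 panels, h=1.1500): -0.015258
T_{1}^{(1)} = -0.015258 + (-0.015258 − (-0.030614))/3 = -0.010139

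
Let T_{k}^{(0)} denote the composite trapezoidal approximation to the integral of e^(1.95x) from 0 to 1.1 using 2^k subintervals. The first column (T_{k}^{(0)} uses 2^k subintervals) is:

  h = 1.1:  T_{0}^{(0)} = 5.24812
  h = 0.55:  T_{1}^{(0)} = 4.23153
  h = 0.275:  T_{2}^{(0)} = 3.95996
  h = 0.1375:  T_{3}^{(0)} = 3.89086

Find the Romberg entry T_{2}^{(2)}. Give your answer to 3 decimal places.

Richardson extrapolation on the trapezoidal column (denominator 4−1=3):
T_{1}^{(1)} = (4·4.23153 − 5.24812) / 3 = 3.89267
T_{2}^{(1)} = 3.95996 + (3.95996 − 4.23153)/3 = 3.86944
T_{2}^{(2)} = (16·3.86944 − 3.89267) / 15 = 3.86789

3.868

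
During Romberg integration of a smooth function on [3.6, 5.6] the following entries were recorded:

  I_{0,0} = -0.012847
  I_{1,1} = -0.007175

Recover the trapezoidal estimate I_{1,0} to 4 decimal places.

From I_{1,1} = (4·I_{1,0} − I_{0,0})/3, solve for I_{1,0}:
4·I_{1,0} = 3·(-0.007175) + (-0.012847) = -0.034372
I_{1,0} = -0.008593

-0.0086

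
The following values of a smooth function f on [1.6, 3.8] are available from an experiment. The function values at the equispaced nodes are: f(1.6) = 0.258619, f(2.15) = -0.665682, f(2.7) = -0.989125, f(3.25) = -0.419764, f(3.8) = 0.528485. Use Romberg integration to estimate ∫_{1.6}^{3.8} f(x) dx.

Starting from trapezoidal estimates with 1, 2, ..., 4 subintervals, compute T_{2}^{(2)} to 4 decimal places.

T_{0}^{(0)} (trapezoid, 1 panel, h=2.2000): 0.865814
T_{1}^{(0)} (trapezoid, 2 panels, h=1.1000): -0.655130
T_{2}^{(0)} (trapezoid, 4 panels, h=0.5500): -0.924560
T_{1}^{(1)} = -0.655130 + (-0.655130 − 0.865814)/3 = -1.162111
T_{2}^{(1)} = -0.924560 + (-0.924560 − (-0.655130))/3 = -1.014370
T_{2}^{(2)} = -1.014370 + (-1.014370 − (-1.162111))/15 = -1.004521

-1.0045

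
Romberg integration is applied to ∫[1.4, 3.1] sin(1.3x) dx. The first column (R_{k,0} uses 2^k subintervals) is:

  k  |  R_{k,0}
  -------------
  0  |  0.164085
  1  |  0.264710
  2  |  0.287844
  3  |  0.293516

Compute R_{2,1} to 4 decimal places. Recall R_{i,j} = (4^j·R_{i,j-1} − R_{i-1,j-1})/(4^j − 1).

R_{2,1} = (4·0.287844 − 0.264710) / 3 = 0.295555

0.2956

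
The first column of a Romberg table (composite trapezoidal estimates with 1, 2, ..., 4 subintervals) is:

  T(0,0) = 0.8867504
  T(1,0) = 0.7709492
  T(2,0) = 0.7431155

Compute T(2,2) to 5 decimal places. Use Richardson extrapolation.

T(1,1) = (4·0.7709492 − 0.8867504) / 3 = 0.7323488
T(2,1) = (4·0.7431155 − 0.7709492) / 3 = 0.7338376
T(2,2) = 0.7338376 + (0.7338376 − 0.7323488)/15 = 0.7339369

0.73394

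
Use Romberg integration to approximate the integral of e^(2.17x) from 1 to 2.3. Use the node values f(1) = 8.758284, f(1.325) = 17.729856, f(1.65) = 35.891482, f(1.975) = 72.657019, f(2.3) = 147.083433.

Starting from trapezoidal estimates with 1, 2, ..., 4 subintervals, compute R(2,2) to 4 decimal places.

R(0,0) (trapezoid, 1 panel, h=1.3000): 101.297116
R(1,0) (trapezoid, 2 panels, h=0.6500): 73.978021
R(2,0) (trapezoid, 4 panels, h=0.3250): 66.364745
R(1,1) = 73.978021 + (73.978021 − 101.297116)/3 = 64.871656
R(2,1) = 66.364745 + (66.364745 − 73.978021)/3 = 63.826986
R(2,2) = 63.826986 + (63.826986 − 64.871656)/15 = 63.757341

63.7573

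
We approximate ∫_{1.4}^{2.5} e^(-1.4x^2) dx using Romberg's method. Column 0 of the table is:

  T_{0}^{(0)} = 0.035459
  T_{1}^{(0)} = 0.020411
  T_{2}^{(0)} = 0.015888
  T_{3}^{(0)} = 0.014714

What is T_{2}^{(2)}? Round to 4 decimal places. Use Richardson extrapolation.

Richardson extrapolation on the trapezoidal column (denominator 4−1=3):
T_{1}^{(1)} = (4·0.020411 − 0.035459) / 3 = 0.015395
T_{2}^{(1)} = 0.015888 + (0.015888 − 0.020411)/3 = 0.014380
T_{2}^{(2)} = (16·0.014380 − 0.015395) / 15 = 0.014312

0.0143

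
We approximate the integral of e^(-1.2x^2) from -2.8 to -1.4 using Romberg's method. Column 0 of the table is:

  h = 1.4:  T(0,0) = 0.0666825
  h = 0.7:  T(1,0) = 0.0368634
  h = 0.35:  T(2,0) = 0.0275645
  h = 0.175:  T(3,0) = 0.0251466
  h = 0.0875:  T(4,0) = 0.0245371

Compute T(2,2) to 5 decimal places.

0.02430

Richardson extrapolation on the trapezoidal column (denominator 4−1=3):
T(1,1) = 0.0368634 + (0.0368634 − 0.0666825)/3 = 0.0269237
T(2,1) = (4·0.0275645 − 0.0368634) / 3 = 0.0244649
T(2,2) = 0.0244649 + (0.0244649 − 0.0269237)/15 = 0.0243010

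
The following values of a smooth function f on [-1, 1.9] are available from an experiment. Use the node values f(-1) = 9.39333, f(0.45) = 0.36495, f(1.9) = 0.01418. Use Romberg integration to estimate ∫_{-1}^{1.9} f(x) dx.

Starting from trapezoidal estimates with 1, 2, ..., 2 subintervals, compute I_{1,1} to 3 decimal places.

I_{0,0} (trapezoid, 1 panel, h=2.9000): 13.64089
I_{1,0} (trapezoid, 2 panels, h=1.4500): 7.34962
I_{1,1} = 7.34962 + (7.34962 − 13.64089)/3 = 5.25253

5.253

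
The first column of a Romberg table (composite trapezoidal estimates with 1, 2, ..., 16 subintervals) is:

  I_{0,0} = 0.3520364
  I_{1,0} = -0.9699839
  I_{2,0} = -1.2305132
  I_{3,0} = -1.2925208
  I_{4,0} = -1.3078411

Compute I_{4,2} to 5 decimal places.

Richardson extrapolation on the trapezoidal column (denominator 4−1=3):
I_{3,1} = -1.2925208 + (-1.2925208 − (-1.2305132))/3 = -1.3131900
I_{4,1} = (4·(-1.3078411) − (-1.2925208)) / 3 = -1.3129479
I_{4,2} = -1.3129479 + (-1.3129479 − (-1.3131900))/15 = -1.3129318

-1.31293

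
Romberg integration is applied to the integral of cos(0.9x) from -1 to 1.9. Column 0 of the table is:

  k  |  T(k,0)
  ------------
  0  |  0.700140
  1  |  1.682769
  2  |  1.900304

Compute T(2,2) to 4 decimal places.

Richardson extrapolation on the trapezoidal column (denominator 4−1=3):
T(1,1) = 1.682769 + (1.682769 − 0.700140)/3 = 2.010312
T(2,1) = 1.900304 + (1.900304 − 1.682769)/3 = 1.972816
T(2,2) = (16·1.972816 − 2.010312) / 15 = 1.970316

1.9703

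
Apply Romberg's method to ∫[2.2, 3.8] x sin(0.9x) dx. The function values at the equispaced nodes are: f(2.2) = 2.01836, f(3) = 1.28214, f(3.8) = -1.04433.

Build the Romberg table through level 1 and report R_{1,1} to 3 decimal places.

1.627

R_{0,0} (trapezoid, 1 panel, h=1.6000): 0.77922
R_{1,0} (trapezoid, 2 panels, h=0.8000): 1.41532
R_{1,1} = 1.41532 + (1.41532 − 0.77922)/3 = 1.62735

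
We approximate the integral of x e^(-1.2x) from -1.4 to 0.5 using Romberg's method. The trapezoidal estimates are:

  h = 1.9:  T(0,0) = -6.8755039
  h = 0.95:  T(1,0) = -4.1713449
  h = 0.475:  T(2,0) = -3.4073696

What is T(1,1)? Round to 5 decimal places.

-3.26996

Richardson extrapolation on the trapezoidal column (denominator 4−1=3):
T(1,1) = (4·(-4.1713449) − (-6.8755039)) / 3 = -3.2699586
(Column j=1 coincides with Simpson's rule on the same nodes.)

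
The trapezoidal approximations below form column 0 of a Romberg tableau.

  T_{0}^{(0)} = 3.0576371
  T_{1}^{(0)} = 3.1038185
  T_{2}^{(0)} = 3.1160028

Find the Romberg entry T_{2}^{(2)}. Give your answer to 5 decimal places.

Richardson extrapolation on the trapezoidal column (denominator 4−1=3):
T_{1}^{(1)} = (4·3.1038185 − 3.0576371) / 3 = 3.1192123
T_{2}^{(1)} = 3.1160028 + (3.1160028 − 3.1038185)/3 = 3.1200642
T_{2}^{(2)} = 3.1200642 + (3.1200642 − 3.1192123)/15 = 3.1201210

3.12012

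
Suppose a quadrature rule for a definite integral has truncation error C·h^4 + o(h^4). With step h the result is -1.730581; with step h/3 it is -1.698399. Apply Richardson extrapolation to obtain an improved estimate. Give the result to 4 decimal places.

The leading error scales as h^4; refining by a factor of 3 reduces it by 3^4 = 81.
Extrapolated value = (81·A(h/3) − A(h)) / (81 − 1)
= (81·(-1.698399) − (-1.730581)) / 80
= -135.839738 / 80 = -1.697997

-1.6980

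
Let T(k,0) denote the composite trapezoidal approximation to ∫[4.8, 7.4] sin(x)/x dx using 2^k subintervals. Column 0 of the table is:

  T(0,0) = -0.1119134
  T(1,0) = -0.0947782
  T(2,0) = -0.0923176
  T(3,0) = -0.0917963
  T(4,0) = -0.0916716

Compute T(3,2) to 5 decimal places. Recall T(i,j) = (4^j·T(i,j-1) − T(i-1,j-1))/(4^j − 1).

Richardson extrapolation on the trapezoidal column (denominator 4−1=3):
T(2,1) = (4·(-0.0923176) − (-0.0947782)) / 3 = -0.0914974
T(3,1) = (4·(-0.0917963) − (-0.0923176)) / 3 = -0.0916225
T(3,2) = -0.0916225 + (-0.0916225 − (-0.0914974))/15 = -0.0916308

-0.09163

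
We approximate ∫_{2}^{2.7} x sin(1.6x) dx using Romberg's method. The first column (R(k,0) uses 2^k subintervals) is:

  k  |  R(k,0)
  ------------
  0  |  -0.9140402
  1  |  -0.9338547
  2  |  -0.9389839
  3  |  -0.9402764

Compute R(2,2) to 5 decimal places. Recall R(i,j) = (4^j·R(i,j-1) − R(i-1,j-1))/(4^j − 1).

Richardson extrapolation on the trapezoidal column (denominator 4−1=3):
R(1,1) = (4·(-0.9338547) − (-0.9140402)) / 3 = -0.9404595
R(2,1) = (4·(-0.9389839) − (-0.9338547)) / 3 = -0.9406936
R(2,2) = (16·(-0.9406936) − (-0.9404595)) / 15 = -0.9407092
(Column j=1 coincides with Simpson's rule on the same nodes.)

-0.94071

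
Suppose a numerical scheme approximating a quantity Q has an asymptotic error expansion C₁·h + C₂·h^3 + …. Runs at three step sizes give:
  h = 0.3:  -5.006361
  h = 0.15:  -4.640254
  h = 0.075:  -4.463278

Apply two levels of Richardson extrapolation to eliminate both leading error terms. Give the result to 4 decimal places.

First eliminate the h term (factor 2^1 = 2):
  B₁ = (2·(-4.640254) − (-5.006361))/1 = -4.274147
  B₂ = (2·(-4.463278) − (-4.640254))/1 = -4.286302
Then eliminate the h^3 term (factor 2^3 = 8):
  (8·(-4.286302) − (-4.274147))/7 = -4.288038

-4.2880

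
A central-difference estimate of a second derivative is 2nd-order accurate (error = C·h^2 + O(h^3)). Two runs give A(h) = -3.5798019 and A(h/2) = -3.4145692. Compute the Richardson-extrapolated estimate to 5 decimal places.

-3.35949

Extrapolated value = (4·A(h/2) − A(h)) / (4 − 1)
= (4·(-3.4145692) − (-3.5798019)) / 3
= -10.0784749 / 3 = -3.3594916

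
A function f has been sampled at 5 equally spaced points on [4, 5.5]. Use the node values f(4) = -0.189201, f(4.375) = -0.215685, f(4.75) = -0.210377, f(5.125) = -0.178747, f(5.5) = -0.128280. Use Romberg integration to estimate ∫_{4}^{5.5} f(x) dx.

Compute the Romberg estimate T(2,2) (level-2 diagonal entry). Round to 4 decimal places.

-0.2895

T(0,0) (trapezoid, 1 panel, h=1.5000): -0.238111
T(1,0) (trapezoid, 2 panels, h=0.7500): -0.276838
T(2,0) (trapezoid, 4 panels, h=0.3750): -0.286331
T(1,1) = -0.276838 + (-0.276838 − (-0.238111))/3 = -0.289747
T(2,1) = -0.286331 + (-0.286331 − (-0.276838))/3 = -0.289495
T(2,2) = -0.289495 + (-0.289495 − (-0.289747))/15 = -0.289478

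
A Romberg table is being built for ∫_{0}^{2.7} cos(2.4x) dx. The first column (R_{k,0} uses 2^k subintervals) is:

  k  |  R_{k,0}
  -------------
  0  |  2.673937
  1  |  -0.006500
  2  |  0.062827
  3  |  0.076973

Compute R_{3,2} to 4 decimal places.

R_{2,1} = 0.062827 + (0.062827 − (-0.006500))/3 = 0.085936
R_{3,1} = 0.076973 + (0.076973 − 0.062827)/3 = 0.081688
R_{3,2} = 0.081688 + (0.081688 − 0.085936)/15 = 0.081405

0.0814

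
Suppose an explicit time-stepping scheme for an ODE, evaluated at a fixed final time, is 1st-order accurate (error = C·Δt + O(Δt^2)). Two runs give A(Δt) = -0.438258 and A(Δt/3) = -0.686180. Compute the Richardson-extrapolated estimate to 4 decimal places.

The leading error scales as Δt; refining by a factor of 3 reduces it by 3^1 = 3.
Extrapolated value = (3·A(Δt/3) − A(Δt)) / (3 − 1)
= (3·(-0.686180) − (-0.438258)) / 2
= -1.620282 / 2 = -0.810141

-0.8101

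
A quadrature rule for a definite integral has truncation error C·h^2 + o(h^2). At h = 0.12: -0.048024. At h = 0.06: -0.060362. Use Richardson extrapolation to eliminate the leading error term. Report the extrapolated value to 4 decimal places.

-0.0645

Extrapolated value = (4·A(h/2) − A(h)) / (4 − 1)
= (4·(-0.060362) − (-0.048024)) / 3
= -0.193424 / 3 = -0.064475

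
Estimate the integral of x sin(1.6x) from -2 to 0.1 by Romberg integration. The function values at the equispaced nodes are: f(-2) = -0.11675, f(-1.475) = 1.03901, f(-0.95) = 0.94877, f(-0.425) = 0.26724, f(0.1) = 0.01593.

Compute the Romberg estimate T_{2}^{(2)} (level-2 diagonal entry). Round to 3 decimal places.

1.225

T_{0}^{(0)} (trapezoid, 1 panel, h=2.1000): -0.10586
T_{1}^{(0)} (trapezoid, 2 panels, h=1.0500): 0.94328
T_{2}^{(0)} (trapezoid, 4 panels, h=0.5250): 1.15742
T_{1}^{(1)} = 0.94328 + (0.94328 − (-0.10586))/3 = 1.29299
T_{2}^{(1)} = 1.15742 + (1.15742 − 0.94328)/3 = 1.22880
T_{2}^{(2)} = 1.22880 + (1.22880 − 1.29299)/15 = 1.22452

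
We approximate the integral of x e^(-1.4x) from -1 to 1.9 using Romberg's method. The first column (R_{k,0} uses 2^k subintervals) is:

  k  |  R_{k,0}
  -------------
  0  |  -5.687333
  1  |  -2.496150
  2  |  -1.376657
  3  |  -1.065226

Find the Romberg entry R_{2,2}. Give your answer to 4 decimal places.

-0.9749

R_{1,1} = -2.496150 + (-2.496150 − (-5.687333))/3 = -1.432422
R_{2,1} = (4·(-1.376657) − (-2.496150)) / 3 = -1.003493
R_{2,2} = -1.003493 + (-1.003493 − (-1.432422))/15 = -0.974898
(Column j=1 coincides with Simpson's rule on the same nodes.)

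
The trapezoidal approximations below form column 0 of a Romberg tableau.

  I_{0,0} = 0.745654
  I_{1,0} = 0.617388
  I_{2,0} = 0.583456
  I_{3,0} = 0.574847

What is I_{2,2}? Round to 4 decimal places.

Richardson extrapolation on the trapezoidal column (denominator 4−1=3):
I_{1,1} = 0.617388 + (0.617388 − 0.745654)/3 = 0.574633
I_{2,1} = (4·0.583456 − 0.617388) / 3 = 0.572145
I_{2,2} = (16·0.572145 − 0.574633) / 15 = 0.571979

0.5720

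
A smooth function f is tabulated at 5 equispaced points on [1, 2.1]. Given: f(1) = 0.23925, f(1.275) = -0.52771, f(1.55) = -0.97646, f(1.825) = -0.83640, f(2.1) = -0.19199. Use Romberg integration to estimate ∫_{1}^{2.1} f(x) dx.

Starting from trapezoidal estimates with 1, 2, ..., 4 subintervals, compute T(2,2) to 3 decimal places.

T(0,0) (trapezoid, 1 panel, h=1.1000): 0.02599
T(1,0) (trapezoid, 2 panels, h=0.5500): -0.52406
T(2,0) (trapezoid, 4 panels, h=0.2750): -0.63716
T(1,1) = -0.52406 + (-0.52406 − 0.02599)/3 = -0.70741
T(2,1) = -0.63716 + (-0.63716 − (-0.52406))/3 = -0.67486
T(2,2) = -0.67486 + (-0.67486 − (-0.70741))/15 = -0.67269

-0.673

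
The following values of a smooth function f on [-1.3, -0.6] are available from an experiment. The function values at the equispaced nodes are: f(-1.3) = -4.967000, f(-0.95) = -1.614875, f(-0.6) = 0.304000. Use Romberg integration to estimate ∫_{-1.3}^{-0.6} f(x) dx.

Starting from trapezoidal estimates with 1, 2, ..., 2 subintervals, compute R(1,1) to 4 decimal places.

R(0,0) (trapezoid, 1 panel, h=0.7000): -1.632050
R(1,0) (trapezoid, 2 panels, h=0.3500): -1.381231
R(1,1) = -1.381231 + (-1.381231 − (-1.632050))/3 = -1.297625

-1.2976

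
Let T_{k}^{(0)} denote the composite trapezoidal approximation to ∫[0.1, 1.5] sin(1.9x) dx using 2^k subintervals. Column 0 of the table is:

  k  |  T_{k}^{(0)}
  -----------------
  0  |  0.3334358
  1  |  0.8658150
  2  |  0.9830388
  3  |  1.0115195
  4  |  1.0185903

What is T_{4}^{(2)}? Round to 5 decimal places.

1.02094

T_{3}^{(1)} = 1.0115195 + (1.0115195 − 0.9830388)/3 = 1.0210131
T_{4}^{(1)} = 1.0185903 + (1.0185903 − 1.0115195)/3 = 1.0209472
T_{4}^{(2)} = (16·1.0209472 − 1.0210131) / 15 = 1.0209428
(Column j=1 coincides with Simpson's rule on the same nodes.)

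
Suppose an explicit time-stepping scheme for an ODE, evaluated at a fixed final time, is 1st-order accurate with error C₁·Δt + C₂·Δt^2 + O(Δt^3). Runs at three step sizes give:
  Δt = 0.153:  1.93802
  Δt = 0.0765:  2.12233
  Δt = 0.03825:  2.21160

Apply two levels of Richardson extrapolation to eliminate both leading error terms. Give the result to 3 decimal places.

2.299

First eliminate the Δt term (factor 2^1 = 2):
  B₁ = (2·2.12233 − 1.93802)/1 = 2.30664
  B₂ = (2·2.21160 − 2.12233)/1 = 2.30087
Then eliminate the Δt^2 term (factor 2^2 = 4):
  (4·2.30087 − 2.30664)/3 = 2.29895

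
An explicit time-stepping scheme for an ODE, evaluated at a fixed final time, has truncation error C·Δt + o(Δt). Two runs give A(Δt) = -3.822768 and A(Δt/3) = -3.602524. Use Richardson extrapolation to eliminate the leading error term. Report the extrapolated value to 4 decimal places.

-3.4924

The leading error scales as Δt; refining by a factor of 3 reduces it by 3^1 = 3.
Extrapolated value = (3·A(Δt/3) − A(Δt)) / (3 − 1)
= (3·(-3.602524) − (-3.822768)) / 2
= -6.984804 / 2 = -3.492402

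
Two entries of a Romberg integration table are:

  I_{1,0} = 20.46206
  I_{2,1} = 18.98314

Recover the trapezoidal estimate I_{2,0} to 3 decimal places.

19.353

From I_{2,1} = (4·I_{2,0} − I_{1,0})/3, solve for I_{2,0}:
4·I_{2,0} = 3·18.98314 + 20.46206 = 77.41148
I_{2,0} = 19.35287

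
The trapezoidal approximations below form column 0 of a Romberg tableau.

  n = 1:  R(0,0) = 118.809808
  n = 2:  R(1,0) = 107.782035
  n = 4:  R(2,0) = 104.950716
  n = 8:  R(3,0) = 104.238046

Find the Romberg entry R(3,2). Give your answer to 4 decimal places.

104.0001

Richardson extrapolation on the trapezoidal column (denominator 4−1=3):
R(2,1) = 104.950716 + (104.950716 − 107.782035)/3 = 104.006943
R(3,1) = (4·104.238046 − 104.950716) / 3 = 104.000489
R(3,2) = (16·104.000489 − 104.006943) / 15 = 104.000059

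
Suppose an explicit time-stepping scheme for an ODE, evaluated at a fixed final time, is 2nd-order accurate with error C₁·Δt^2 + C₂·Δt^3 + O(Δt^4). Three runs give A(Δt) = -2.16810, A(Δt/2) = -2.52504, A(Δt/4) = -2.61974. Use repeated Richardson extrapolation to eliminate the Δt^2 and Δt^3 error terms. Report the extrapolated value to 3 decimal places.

First eliminate the Δt^2 term (factor 2^2 = 4):
  B₁ = (4·(-2.52504) − (-2.16810))/3 = -2.64402
  B₂ = (4·(-2.61974) − (-2.52504))/3 = -2.65131
Then eliminate the Δt^3 term (factor 2^3 = 8):
  (8·(-2.65131) − (-2.64402))/7 = -2.65235

-2.652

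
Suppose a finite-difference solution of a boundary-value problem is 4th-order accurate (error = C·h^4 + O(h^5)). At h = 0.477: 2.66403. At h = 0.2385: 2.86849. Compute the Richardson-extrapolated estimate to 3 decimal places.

2.882

Extrapolated value = (16·A(h/2) − A(h)) / (16 − 1)
= (16·2.86849 − 2.66403) / 15
= 43.23181 / 15 = 2.88212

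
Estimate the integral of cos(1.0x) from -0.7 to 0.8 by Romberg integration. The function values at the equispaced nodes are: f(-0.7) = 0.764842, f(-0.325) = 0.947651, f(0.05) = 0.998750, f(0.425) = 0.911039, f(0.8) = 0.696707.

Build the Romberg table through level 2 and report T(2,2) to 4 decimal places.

T(0,0) (trapezoid, 1 panel, h=1.5000): 1.096162
T(1,0) (trapezoid, 2 panels, h=0.7500): 1.297143
T(2,0) (trapezoid, 4 panels, h=0.3750): 1.345580
T(1,1) = 1.297143 + (1.297143 − 1.096162)/3 = 1.364137
T(2,1) = 1.345580 + (1.345580 − 1.297143)/3 = 1.361726
T(2,2) = 1.361726 + (1.361726 − 1.364137)/15 = 1.361565

1.3616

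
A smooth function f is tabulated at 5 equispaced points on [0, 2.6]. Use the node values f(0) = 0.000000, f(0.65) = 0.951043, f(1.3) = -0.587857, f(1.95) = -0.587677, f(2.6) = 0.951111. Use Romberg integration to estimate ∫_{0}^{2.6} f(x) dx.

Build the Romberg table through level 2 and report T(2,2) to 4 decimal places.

T(0,0) (trapezoid, 1 panel, h=2.6000): 1.236444
T(1,0) (trapezoid, 2 panels, h=1.3000): -0.145992
T(2,0) (trapezoid, 4 panels, h=0.6500): 0.163192
T(1,1) = -0.145992 + (-0.145992 − 1.236444)/3 = -0.606804
T(2,1) = 0.163192 + (0.163192 − (-0.145992))/3 = 0.266253
T(2,2) = 0.266253 + (0.266253 − (-0.606804))/15 = 0.324457

0.3245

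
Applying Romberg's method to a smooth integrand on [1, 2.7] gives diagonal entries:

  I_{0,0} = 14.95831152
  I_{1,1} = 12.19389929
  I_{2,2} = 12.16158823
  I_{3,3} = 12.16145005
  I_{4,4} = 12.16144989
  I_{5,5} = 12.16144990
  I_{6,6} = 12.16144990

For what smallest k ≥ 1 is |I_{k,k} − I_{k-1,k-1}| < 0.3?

|I_{1,1} − I_{0,0}| = 2.76441223 ≥ 0.3
|I_{2,2} − I_{1,1}| = 0.03231106 < 0.3

k = 2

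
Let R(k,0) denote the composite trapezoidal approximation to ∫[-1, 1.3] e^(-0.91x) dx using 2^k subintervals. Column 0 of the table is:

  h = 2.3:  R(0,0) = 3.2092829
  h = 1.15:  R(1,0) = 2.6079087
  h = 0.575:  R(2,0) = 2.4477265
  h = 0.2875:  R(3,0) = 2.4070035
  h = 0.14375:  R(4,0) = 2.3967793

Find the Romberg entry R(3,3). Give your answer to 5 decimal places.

2.39337

Richardson extrapolation on the trapezoidal column (denominator 4−1=3):
R(1,1) = 2.6079087 + (2.6079087 − 3.2092829)/3 = 2.4074506
R(2,1) = (4·2.4477265 − 2.6079087) / 3 = 2.3943324
R(3,1) = 2.4070035 + (2.4070035 − 2.4477265)/3 = 2.3934292
R(2,2) = 2.3943324 + (2.3943324 − 2.4074506)/15 = 2.3934579
R(3,2) = 2.3934292 + (2.3934292 − 2.3943324)/15 = 2.3933690
R(3,3) = (64·2.3933690 − 2.3934579) / 63 = 2.3933676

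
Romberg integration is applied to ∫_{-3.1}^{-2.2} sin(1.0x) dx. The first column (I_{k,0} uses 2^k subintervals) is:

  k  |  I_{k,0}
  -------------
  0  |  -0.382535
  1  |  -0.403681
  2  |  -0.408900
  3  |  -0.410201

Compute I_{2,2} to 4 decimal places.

-0.4106

Richardson extrapolation on the trapezoidal column (denominator 4−1=3):
I_{1,1} = -0.403681 + (-0.403681 − (-0.382535))/3 = -0.410730
I_{2,1} = (4·(-0.408900) − (-0.403681)) / 3 = -0.410640
I_{2,2} = (16·(-0.410640) − (-0.410730)) / 15 = -0.410634
(Column j=1 coincides with Simpson's rule on the same nodes.)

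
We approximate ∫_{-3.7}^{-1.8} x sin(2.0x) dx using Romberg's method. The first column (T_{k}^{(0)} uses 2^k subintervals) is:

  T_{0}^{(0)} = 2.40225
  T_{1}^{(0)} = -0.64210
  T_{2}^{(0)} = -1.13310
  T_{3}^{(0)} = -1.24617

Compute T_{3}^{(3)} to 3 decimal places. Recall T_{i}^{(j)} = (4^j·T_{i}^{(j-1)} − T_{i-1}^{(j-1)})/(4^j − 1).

-1.283

T_{1}^{(1)} = -0.64210 + (-0.64210 − 2.40225)/3 = -1.65688
T_{2}^{(1)} = (4·(-1.13310) − (-0.64210)) / 3 = -1.29677
T_{3}^{(1)} = -1.24617 + (-1.24617 − (-1.13310))/3 = -1.28386
T_{2}^{(2)} = -1.29677 + (-1.29677 − (-1.65688))/15 = -1.27276
T_{3}^{(2)} = (16·(-1.28386) − (-1.29677)) / 15 = -1.28300
T_{3}^{(3)} = -1.28300 + (-1.28300 − (-1.27276))/63 = -1.28316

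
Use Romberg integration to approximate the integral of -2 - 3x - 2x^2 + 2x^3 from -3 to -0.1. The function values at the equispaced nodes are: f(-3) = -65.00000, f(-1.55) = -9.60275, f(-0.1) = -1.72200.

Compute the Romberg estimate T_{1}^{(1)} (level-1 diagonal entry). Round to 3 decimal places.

-50.814

T_{0}^{(0)} (trapezoid, 1 panel, h=2.9000): -96.74690
T_{1}^{(0)} (trapezoid, 2 panels, h=1.4500): -62.29744
T_{1}^{(1)} = -62.29744 + (-62.29744 − (-96.74690))/3 = -50.81429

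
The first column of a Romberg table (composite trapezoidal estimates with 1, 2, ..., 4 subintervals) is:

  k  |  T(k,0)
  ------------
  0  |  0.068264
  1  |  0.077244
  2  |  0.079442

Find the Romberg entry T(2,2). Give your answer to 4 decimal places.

Richardson extrapolation on the trapezoidal column (denominator 4−1=3):
T(1,1) = (4·0.077244 − 0.068264) / 3 = 0.080237
T(2,1) = (4·0.079442 − 0.077244) / 3 = 0.080175
T(2,2) = (16·0.080175 − 0.080237) / 15 = 0.080171
(Column j=1 coincides with Simpson's rule on the same nodes.)

0.0802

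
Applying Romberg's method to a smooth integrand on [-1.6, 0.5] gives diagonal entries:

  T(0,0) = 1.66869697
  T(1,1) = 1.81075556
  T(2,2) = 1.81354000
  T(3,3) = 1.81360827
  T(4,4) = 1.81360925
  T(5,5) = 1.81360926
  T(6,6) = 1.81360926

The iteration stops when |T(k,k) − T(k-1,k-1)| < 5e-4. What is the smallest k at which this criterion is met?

|T(1,1) − T(0,0)| = 0.14205859 ≥ 5e-4
|T(2,2) − T(1,1)| = 0.00278444 ≥ 5e-4
|T(3,3) − T(2,2)| = 0.00006827 < 5e-4

k = 3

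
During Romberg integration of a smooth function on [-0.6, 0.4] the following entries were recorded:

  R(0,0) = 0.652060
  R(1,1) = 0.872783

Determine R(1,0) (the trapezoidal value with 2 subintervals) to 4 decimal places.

0.8176

From R(1,1) = (4·R(1,0) − R(0,0))/3, solve for R(1,0):
4·R(1,0) = 3·0.872783 + 0.652060 = 3.270409
R(1,0) = 0.817602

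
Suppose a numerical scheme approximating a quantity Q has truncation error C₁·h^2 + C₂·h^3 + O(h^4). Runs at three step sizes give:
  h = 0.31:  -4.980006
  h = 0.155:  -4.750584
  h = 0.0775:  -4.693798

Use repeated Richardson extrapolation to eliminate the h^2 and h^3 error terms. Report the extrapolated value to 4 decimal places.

First eliminate the h^2 term (factor 2^2 = 4):
  B₁ = (4·(-4.750584) − (-4.980006))/3 = -4.674110
  B₂ = (4·(-4.693798) − (-4.750584))/3 = -4.674869
Then eliminate the h^3 term (factor 2^3 = 8):
  (8·(-4.674869) − (-4.674110))/7 = -4.674977

-4.6750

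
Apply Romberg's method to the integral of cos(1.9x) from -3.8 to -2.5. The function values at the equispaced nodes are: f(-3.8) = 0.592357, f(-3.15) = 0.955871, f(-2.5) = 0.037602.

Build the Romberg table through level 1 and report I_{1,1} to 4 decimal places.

I_{0,0} (trapezoid, 1 panel, h=1.3000): 0.409473
I_{1,0} (trapezoid, 2 panels, h=0.6500): 0.826053
I_{1,1} = 0.826053 + (0.826053 − 0.409473)/3 = 0.964913

0.9649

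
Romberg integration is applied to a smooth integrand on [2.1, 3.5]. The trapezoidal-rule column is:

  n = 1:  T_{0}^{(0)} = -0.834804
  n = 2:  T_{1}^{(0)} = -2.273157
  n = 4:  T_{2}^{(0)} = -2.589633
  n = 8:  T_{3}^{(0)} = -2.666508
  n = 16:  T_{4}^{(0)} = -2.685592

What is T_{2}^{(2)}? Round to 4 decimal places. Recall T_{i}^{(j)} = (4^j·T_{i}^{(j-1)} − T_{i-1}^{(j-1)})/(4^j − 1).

-2.6913

Richardson extrapolation on the trapezoidal column (denominator 4−1=3):
T_{1}^{(1)} = -2.273157 + (-2.273157 − (-0.834804))/3 = -2.752608
T_{2}^{(1)} = -2.589633 + (-2.589633 − (-2.273157))/3 = -2.695125
T_{2}^{(2)} = (16·(-2.695125) − (-2.752608)) / 15 = -2.691293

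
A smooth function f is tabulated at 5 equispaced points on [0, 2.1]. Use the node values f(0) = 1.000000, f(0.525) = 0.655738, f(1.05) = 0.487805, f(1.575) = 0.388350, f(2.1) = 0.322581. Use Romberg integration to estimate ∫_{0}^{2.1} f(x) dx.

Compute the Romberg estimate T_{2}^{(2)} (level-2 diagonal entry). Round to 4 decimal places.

T_{0}^{(0)} (trapezoid, 1 panel, h=2.1000): 1.388710
T_{1}^{(0)} (trapezoid, 2 panels, h=1.0500): 1.206550
T_{2}^{(0)} (trapezoid, 4 panels, h=0.5250): 1.151421
T_{1}^{(1)} = 1.206550 + (1.206550 − 1.388710)/3 = 1.145830
T_{2}^{(1)} = 1.151421 + (1.151421 − 1.206550)/3 = 1.133045
T_{2}^{(2)} = 1.133045 + (1.133045 − 1.145830)/15 = 1.132193

1.1322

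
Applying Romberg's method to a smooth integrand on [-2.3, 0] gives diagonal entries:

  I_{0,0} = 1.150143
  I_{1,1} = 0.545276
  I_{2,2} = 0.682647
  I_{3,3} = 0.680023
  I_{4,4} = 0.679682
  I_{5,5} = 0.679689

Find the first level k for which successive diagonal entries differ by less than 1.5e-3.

|I_{1,1} − I_{0,0}| = 0.604867 ≥ 1.5e-3
|I_{2,2} − I_{1,1}| = 0.137371 ≥ 1.5e-3
|I_{3,3} − I_{2,2}| = 0.002624 ≥ 1.5e-3
|I_{4,4} − I_{3,3}| = 0.000341 < 1.5e-3

k = 4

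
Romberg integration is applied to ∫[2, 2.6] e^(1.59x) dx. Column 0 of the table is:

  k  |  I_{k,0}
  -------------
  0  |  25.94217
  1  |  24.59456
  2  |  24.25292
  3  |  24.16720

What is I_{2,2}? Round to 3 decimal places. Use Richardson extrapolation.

24.139

I_{1,1} = (4·24.59456 − 25.94217) / 3 = 24.14536
I_{2,1} = 24.25292 + (24.25292 − 24.59456)/3 = 24.13904
I_{2,2} = 24.13904 + (24.13904 − 24.14536)/15 = 24.13862
(Column j=1 coincides with Simpson's rule on the same nodes.)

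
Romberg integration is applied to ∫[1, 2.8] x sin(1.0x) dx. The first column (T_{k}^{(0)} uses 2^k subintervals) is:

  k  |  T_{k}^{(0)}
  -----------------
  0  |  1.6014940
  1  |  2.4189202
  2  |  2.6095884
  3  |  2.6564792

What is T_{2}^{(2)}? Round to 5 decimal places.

Richardson extrapolation on the trapezoidal column (denominator 4−1=3):
T_{1}^{(1)} = 2.4189202 + (2.4189202 − 1.6014940)/3 = 2.6913956
T_{2}^{(1)} = 2.6095884 + (2.6095884 − 2.4189202)/3 = 2.6731445
T_{2}^{(2)} = 2.6731445 + (2.6731445 − 2.6913956)/15 = 2.6719278

2.67193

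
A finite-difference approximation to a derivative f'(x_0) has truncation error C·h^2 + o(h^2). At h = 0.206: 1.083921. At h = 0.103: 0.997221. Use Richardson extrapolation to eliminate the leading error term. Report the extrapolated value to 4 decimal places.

The leading error scales as h^2; refining by a factor of 2 reduces it by 2^2 = 4.
Extrapolated value = (4·A(h/2) − A(h)) / (4 − 1)
= (4·0.997221 − 1.083921) / 3
= 2.904963 / 3 = 0.968321

0.9683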